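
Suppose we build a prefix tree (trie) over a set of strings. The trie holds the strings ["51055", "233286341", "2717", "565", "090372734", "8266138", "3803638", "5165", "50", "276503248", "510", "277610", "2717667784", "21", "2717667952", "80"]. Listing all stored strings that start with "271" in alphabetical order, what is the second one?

2717667784

Filter for "271…" and sort: "2717", "2717667784", "2717667952"
Position 2: 2717667784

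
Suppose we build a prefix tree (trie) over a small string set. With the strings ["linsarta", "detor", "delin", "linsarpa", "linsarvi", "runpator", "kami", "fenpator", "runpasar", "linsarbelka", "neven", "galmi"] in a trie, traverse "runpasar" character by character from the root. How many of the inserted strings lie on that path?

Check each prefix of "runpasar" against the stored set — each match is an end-marker on the path.
Prefixes of the query that are stored words: "runpasar"
Count: 1

1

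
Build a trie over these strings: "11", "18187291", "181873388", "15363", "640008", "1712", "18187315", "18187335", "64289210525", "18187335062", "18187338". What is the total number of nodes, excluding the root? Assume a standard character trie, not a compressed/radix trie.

41

Insert word by word; a character creates a node only if that edge doesn't already exist:
  "11" → 2 new (1, 1)
  "18187291" → prefix "1" already present; 7 new (8, 1, 8, 7, 2, 9, 1)
  "181873388" → prefix "18187" already present; 4 new (3, 3, 8, 8)
  "15363" → prefix "1" already present; 4 new (5, 3, 6, 3)
  "640008" → 6 new (6, 4, 0, 0, 0, 8)
  "1712" → prefix "1" already present; 3 new (7, 1, 2)
  "18187315" → prefix "181873" already present; 2 new (1, 5)
  "18187335" → prefix "1818733" already present; 1 new (5)
  "64289210525" → prefix "64" already present; 9 new (2, 8, 9, 2, 1, 0, 5, 2, 5)
  "18187335062" → prefix "18187335" already present; 3 new (0, 6, 2)
  "18187338" → prefix "18187338" already present; 0 new (none)
Total nodes = 2 + 7 + 4 + 4 + 6 + 3 + 2 + 1 + 9 + 3 + 0 = 41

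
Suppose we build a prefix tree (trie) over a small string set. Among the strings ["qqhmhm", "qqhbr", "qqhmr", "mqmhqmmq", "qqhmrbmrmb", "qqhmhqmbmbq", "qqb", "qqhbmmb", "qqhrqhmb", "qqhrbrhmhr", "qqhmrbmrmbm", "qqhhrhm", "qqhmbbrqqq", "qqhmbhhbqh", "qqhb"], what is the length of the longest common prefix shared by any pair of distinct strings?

10

Equivalently: take the maximum, over all pairs, of their longest common prefix length.
e.g. "qqhmrbmrmb" and "qqhmrbmrmbm" share the prefix "qqhmrbmrmb" of length 10; no pair shares a longer one.
Longest shared-prefix length: 10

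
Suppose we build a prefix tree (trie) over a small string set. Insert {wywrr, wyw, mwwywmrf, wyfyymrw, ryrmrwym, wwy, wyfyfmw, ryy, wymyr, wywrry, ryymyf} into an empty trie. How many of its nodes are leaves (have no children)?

8

A leaf is a node with no children — equivalently, the end of a word that is not a proper prefix of any other stored word.
Those words: "mwwywmrf", "ryrmrwym", "ryymyf", "wwy", "wyfyfmw", "wyfyymrw", "wymyr", "wywrry"
Leaf count: 8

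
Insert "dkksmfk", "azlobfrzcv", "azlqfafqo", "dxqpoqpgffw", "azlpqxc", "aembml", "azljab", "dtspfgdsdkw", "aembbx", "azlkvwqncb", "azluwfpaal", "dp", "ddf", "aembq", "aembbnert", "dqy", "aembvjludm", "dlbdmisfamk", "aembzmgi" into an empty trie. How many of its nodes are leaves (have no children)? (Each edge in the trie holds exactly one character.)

A leaf is a node with no children — equivalently, the end of a word that is not a proper prefix of any other stored word.
Those words: "aembbnert", "aembbx", "aembml", "aembq", "aembvjludm", "aembzmgi", "azljab", "azlkvwqncb", "azlobfrzcv", "azlpqxc", "azlqfafqo", "azluwfpaal", "ddf", "dkksmfk", "dlbdmisfamk", "dp", "dqy", "dtspfgdsdkw", "dxqpoqpgffw"
Leaf count: 19

19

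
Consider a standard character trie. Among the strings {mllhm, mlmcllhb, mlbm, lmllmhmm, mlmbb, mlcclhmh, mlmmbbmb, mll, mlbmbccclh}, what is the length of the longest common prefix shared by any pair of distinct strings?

The deepest shared node is where two words last agree before diverging.
e.g. "mlbm" and "mlbmbccclh" share the prefix "mlbm" of length 4; no pair shares a longer one.
Longest shared-prefix length: 4

4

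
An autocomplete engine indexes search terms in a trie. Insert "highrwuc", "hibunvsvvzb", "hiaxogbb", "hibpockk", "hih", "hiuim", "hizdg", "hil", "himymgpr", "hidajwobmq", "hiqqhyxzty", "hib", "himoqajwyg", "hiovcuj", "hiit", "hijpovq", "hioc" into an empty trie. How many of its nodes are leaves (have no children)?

16

A leaf is a node with no children — equivalently, the end of a word that is not a proper prefix of any other stored word.
Those words: "hiaxogbb", "hibpockk", "hibunvsvvzb", "hidajwobmq", "highrwuc", "hih", "hiit", "hijpovq", "hil", "himoqajwyg", "himymgpr", "hioc", "hiovcuj", "hiqqhyxzty", "hiuim", "hizdg"
Leaf count: 16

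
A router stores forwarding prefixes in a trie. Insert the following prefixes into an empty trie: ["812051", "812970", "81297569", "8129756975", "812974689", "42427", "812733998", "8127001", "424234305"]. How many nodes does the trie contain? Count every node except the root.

37

Insert word by word; a character creates a node only if that edge doesn't already exist:
  "812051" → 6 new (8, 1, 2, 0, 5, 1)
  "812970" → prefix "812" already present; 3 new (9, 7, 0)
  "81297569" → prefix "81297" already present; 3 new (5, 6, 9)
  "8129756975" → prefix "81297569" already present; 2 new (7, 5)
  "812974689" → prefix "81297" already present; 4 new (4, 6, 8, 9)
  "42427" → 5 new (4, 2, 4, 2, 7)
  "812733998" → prefix "812" already present; 6 new (7, 3, 3, 9, 9, 8)
  "8127001" → prefix "8127" already present; 3 new (0, 0, 1)
  "424234305" → prefix "4242" already present; 5 new (3, 4, 3, 0, 5)
Total nodes = 6 + 3 + 3 + 2 + 4 + 5 + 6 + 3 + 5 = 37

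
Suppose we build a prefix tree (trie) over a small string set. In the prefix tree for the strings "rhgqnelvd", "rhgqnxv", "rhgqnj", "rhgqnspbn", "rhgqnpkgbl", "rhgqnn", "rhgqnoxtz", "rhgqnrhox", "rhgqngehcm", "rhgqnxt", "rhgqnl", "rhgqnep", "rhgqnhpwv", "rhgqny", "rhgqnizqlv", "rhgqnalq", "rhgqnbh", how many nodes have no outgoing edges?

Leaves are exactly the stored words that no other stored word extends.
Those words: "rhgqnalq", "rhgqnbh", "rhgqnelvd", "rhgqnep", "rhgqngehcm", "rhgqnhpwv", "rhgqnizqlv", "rhgqnj", "rhgqnl", "rhgqnn", "rhgqnoxtz", "rhgqnpkgbl", "rhgqnrhox", "rhgqnspbn", "rhgqnxt", "rhgqnxv", "rhgqny"
Leaf count: 17

17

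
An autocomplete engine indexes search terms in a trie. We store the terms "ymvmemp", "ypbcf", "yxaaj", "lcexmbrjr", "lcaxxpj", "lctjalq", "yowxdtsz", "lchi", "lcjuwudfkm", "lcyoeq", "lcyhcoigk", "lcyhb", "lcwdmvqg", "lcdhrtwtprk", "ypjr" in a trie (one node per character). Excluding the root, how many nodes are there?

Insert word by word; a character creates a node only if that edge doesn't already exist:
  "ymvmemp" → 7 new (y, m, v, m, e, m, p)
  "ypbcf" → prefix "y" already present; 4 new (p, b, c, f)
  "yxaaj" → prefix "y" already present; 4 new (x, a, a, j)
  "lcexmbrjr" → 9 new (l, c, e, x, m, b, r, j, r)
  "lcaxxpj" → prefix "lc" already present; 5 new (a, x, x, p, j)
  "lctjalq" → prefix "lc" already present; 5 new (t, j, a, l, q)
  "yowxdtsz" → prefix "y" already present; 7 new (o, w, x, d, t, s, z)
  "lchi" → prefix "lc" already present; 2 new (h, i)
  "lcjuwudfkm" → prefix "lc" already present; 8 new (j, u, w, u, d, f, k, m)
  "lcyoeq" → prefix "lc" already present; 4 new (y, o, e, q)
  "lcyhcoigk" → prefix "lcy" already present; 6 new (h, c, o, i, g, k)
  "lcyhb" → prefix "lcyh" already present; 1 new (b)
  "lcwdmvqg" → prefix "lc" already present; 6 new (w, d, m, v, q, g)
  "lcdhrtwtprk" → prefix "lc" already present; 9 new (d, h, r, t, w, t, p, r, k)
  "ypjr" → prefix "yp" already present; 2 new (j, r)
Total nodes = 7 + 4 + 4 + 9 + 5 + 5 + 7 + 2 + 8 + 4 + 6 + 1 + 6 + 9 + 2 = 79

79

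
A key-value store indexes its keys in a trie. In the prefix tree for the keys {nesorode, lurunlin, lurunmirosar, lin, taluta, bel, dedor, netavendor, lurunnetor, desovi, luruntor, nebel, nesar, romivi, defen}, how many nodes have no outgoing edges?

15

A leaf is a node with no children — equivalently, the end of a word that is not a proper prefix of any other stored word.
Those words: "bel", "dedor", "defen", "desovi", "lin", "lurunlin", "lurunmirosar", "lurunnetor", "luruntor", "nebel", "nesar", "nesorode", "netavendor", "romivi", "taluta"
Leaf count: 15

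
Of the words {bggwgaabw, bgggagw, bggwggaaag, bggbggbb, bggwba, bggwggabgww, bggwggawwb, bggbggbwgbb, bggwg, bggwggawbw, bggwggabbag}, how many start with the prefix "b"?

Traverse to the node for "b", then collect every word in that subtree.
Matches: "bggbggbb", "bggbggbwgbb", "bgggagw", "bggwba", "bggwg", "bggwgaabw", "bggwggaaag", "bggwggabbag", "bggwggabgww", "bggwggawbw", "bggwggawwb"
Count: 11

11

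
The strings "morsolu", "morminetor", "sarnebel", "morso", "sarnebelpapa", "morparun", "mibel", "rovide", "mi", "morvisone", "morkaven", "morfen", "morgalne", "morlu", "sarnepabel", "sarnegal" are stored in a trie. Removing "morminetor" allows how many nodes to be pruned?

After clearing the end-marker at "morminetor", prune upward until reaching a node still needed by another word.
The suffix "minetor" (7 nodes) is used only by "morminetor"; the node for "mor" still has the child "s", so pruning stops there.
Nodes removed: 7

7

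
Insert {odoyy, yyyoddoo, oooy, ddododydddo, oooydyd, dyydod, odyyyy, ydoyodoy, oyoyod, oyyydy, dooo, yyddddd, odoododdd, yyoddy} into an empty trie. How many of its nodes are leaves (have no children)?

13

A leaf is a node with no children — equivalently, the end of a word that is not a proper prefix of any other stored word.
Those words: "ddododydddo", "dooo", "dyydod", "odoododdd", "odoyy", "odyyyy", "oooydyd", "oyoyod", "oyyydy", "ydoyodoy", "yyddddd", "yyoddy", "yyyoddoo"
Leaf count: 13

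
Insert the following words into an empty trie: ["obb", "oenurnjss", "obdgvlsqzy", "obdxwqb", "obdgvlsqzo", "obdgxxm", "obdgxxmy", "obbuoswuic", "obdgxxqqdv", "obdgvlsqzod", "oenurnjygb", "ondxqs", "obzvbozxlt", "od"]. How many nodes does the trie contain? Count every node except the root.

57

For each word, the new-node count is its length minus the longest prefix already in the trie:
  "obb" → 3 new (o, b, b)
  "oenurnjss" → prefix "o" already present; 8 new (e, n, u, r, n, j, s, s)
  "obdgvlsqzy" → prefix "ob" already present; 8 new (d, g, v, l, s, q, z, y)
  "obdxwqb" → prefix "obd" already present; 4 new (x, w, q, b)
  "obdgvlsqzo" → prefix "obdgvlsqz" already present; 1 new (o)
  "obdgxxm" → prefix "obdg" already present; 3 new (x, x, m)
  "obdgxxmy" → prefix "obdgxxm" already present; 1 new (y)
  "obbuoswuic" → prefix "obb" already present; 7 new (u, o, s, w, u, i, c)
  "obdgxxqqdv" → prefix "obdgxx" already present; 4 new (q, q, d, v)
  "obdgvlsqzod" → prefix "obdgvlsqzo" already present; 1 new (d)
  "oenurnjygb" → prefix "oenurnj" already present; 3 new (y, g, b)
  "ondxqs" → prefix "o" already present; 5 new (n, d, x, q, s)
  "obzvbozxlt" → prefix "ob" already present; 8 new (z, v, b, o, z, x, l, t)
  "od" → prefix "o" already present; 1 new (d)
Total nodes = 3 + 8 + 8 + 4 + 1 + 3 + 1 + 7 + 4 + 1 + 3 + 5 + 8 + 1 = 57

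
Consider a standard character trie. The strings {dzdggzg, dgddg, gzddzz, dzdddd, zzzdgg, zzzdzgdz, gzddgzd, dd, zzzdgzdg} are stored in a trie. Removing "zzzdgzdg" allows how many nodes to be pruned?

Walk "zzzdgzdg" from the leaf back toward the root, removing each node that no remaining word uses.
The suffix "zdg" (3 nodes) is used only by "zzzdgzdg"; the node for "zzzdg" still has the child "g", so pruning stops there.
Nodes removed: 3

3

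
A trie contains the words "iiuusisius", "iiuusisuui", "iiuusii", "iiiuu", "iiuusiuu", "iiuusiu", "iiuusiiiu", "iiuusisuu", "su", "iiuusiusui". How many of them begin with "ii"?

Filter for entries beginning with "ii":
Matches: "iiiuu", "iiuusii", "iiuusiiiu", "iiuusisius", "iiuusisuu", "iiuusisuui", "iiuusiu", "iiuusiusui", "iiuusiuu"
Count: 9

9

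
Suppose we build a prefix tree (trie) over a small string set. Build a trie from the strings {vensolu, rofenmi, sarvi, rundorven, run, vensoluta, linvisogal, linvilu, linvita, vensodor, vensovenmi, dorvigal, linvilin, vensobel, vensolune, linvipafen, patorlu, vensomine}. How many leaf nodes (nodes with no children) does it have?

Leaves are exactly the stored words that no other stored word extends.
Those words: "dorvigal", "linvilin", "linvilu", "linvipafen", "linvisogal", "linvita", "patorlu", "rofenmi", "rundorven", "sarvi", "vensobel", "vensodor", "vensolune", "vensoluta", "vensomine", "vensovenmi"
Leaf count: 16

16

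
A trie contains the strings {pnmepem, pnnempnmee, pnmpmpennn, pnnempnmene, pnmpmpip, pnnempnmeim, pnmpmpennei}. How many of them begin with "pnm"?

Walk to "pnm"; the words in its subtree are exactly those with that prefix.
Words under "pnm": pnmepem, pnmpmpennei, pnmpmpennn, pnmpmpip
Count: 4

4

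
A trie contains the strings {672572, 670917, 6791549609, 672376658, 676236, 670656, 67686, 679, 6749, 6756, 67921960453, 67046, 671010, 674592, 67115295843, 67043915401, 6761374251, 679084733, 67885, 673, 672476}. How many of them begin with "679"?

4

Traverse to the node for "679", then collect every word in that subtree.
Words under "679": 679, 679084733, 6791549609, 67921960453
Count: 4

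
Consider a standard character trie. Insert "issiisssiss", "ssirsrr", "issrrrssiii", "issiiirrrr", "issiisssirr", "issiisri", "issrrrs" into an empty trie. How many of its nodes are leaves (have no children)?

Leaves are exactly the stored words that no other stored word extends.
Those words: "issiiirrrr", "issiisri", "issiisssirr", "issiisssiss", "issrrrssiii", "ssirsrr"
Leaf count: 6

6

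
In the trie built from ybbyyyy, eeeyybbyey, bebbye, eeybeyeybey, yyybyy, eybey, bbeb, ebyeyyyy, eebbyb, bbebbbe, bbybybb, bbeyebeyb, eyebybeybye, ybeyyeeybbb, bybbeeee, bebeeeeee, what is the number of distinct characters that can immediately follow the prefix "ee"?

The children of the "ee" node are the distinct next characters among strings starting with "ee".
Distinct next characters after "ee": b, e, y.
That node has 3 child edges.

3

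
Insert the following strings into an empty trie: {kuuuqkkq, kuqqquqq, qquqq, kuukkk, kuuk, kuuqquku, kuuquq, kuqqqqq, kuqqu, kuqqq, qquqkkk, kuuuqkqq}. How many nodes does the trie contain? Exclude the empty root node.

37

For each word, the new-node count is its length minus the longest prefix already in the trie:
  "kuuuqkkq" → 8 new (k, u, u, u, q, k, k, q)
  "kuqqquqq" → prefix "ku" already present; 6 new (q, q, q, u, q, q)
  "qquqq" → 5 new (q, q, u, q, q)
  "kuukkk" → prefix "kuu" already present; 3 new (k, k, k)
  "kuuk" → prefix "kuuk" already present; 0 new (none)
  "kuuqquku" → prefix "kuu" already present; 5 new (q, q, u, k, u)
  "kuuquq" → prefix "kuuq" already present; 2 new (u, q)
  "kuqqqqq" → prefix "kuqqq" already present; 2 new (q, q)
  "kuqqu" → prefix "kuqq" already present; 1 new (u)
  "kuqqq" → prefix "kuqqq" already present; 0 new (none)
  "qquqkkk" → prefix "qquq" already present; 3 new (k, k, k)
  "kuuuqkqq" → prefix "kuuuqk" already present; 2 new (q, q)
Total nodes = 8 + 6 + 5 + 3 + 0 + 5 + 2 + 2 + 1 + 0 + 3 + 2 = 37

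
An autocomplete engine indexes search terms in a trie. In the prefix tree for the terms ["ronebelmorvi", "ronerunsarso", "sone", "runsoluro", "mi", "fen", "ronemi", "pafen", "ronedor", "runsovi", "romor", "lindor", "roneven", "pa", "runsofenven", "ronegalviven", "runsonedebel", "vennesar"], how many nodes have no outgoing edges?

A leaf is a node with no children — equivalently, the end of a word that is not a proper prefix of any other stored word.
Those words: "fen", "lindor", "mi", "pafen", "romor", "ronebelmorvi", "ronedor", "ronegalviven", "ronemi", "ronerunsarso", "roneven", "runsofenven", "runsoluro", "runsonedebel", "runsovi", "sone", "vennesar"
Leaf count: 17

17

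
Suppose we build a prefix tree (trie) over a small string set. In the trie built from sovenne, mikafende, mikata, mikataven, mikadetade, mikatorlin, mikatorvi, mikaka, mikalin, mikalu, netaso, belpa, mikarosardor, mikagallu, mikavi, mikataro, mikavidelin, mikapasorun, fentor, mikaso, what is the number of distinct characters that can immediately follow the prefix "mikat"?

2

Follow the path "mikat" to its node, then look at its outgoing edges.
Characters that immediately follow "mikat" among the stored strings: {a, o}.
That node has 2 child edges.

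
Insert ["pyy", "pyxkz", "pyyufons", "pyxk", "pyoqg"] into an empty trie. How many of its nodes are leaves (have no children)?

3

Leaves are exactly the stored words that no other stored word extends.
Those words: "pyoqg", "pyxkz", "pyyufons"
Leaf count: 3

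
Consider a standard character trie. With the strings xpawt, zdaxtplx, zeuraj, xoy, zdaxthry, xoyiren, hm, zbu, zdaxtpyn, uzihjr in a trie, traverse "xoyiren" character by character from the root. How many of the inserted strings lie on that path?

2

Walk "xoyiren" from the root; an end-of-word marker is hit whenever a stored word is a prefix of "xoyiren".
Prefixes of the query that are stored words: "xoy", "xoyiren"
Count: 2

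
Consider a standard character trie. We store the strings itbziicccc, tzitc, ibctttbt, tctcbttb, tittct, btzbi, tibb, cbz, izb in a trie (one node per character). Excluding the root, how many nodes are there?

46

Trace insertions, counting only characters that open a new branch:
  "itbziicccc" → 10 new (i, t, b, z, i, i, c, c, c, c)
  "tzitc" → 5 new (t, z, i, t, c)
  "ibctttbt" → prefix "i" already present; 7 new (b, c, t, t, t, b, t)
  "tctcbttb" → prefix "t" already present; 7 new (c, t, c, b, t, t, b)
  "tittct" → prefix "t" already present; 5 new (i, t, t, c, t)
  "btzbi" → 5 new (b, t, z, b, i)
  "tibb" → prefix "ti" already present; 2 new (b, b)
  "cbz" → 3 new (c, b, z)
  "izb" → prefix "i" already present; 2 new (z, b)
Total nodes = 10 + 5 + 7 + 7 + 5 + 5 + 2 + 3 + 2 = 46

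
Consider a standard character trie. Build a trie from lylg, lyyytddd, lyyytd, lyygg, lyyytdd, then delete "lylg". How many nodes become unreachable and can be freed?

2

A node on "lylg"'s path can go only if nothing else ends at it or branches off below it.
The suffix "lg" (2 nodes) is used only by "lylg"; the node for "ly" still has the child "y", so pruning stops there.
Nodes removed: 2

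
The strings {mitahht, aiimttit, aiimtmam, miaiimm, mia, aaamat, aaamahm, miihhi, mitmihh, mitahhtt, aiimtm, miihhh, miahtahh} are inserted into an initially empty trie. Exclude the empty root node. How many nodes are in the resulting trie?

Insert word by word; a character creates a node only if that edge doesn't already exist:
  "mitahht" → 7 new (m, i, t, a, h, h, t)
  "aiimttit" → 8 new (a, i, i, m, t, t, i, t)
  "aiimtmam" → prefix "aiimt" already present; 3 new (m, a, m)
  "miaiimm" → prefix "mi" already present; 5 new (a, i, i, m, m)
  "mia" → prefix "mia" already present; 0 new (none)
  "aaamat" → prefix "a" already present; 5 new (a, a, m, a, t)
  "aaamahm" → prefix "aaama" already present; 2 new (h, m)
  "miihhi" → prefix "mi" already present; 4 new (i, h, h, i)
  "mitmihh" → prefix "mit" already present; 4 new (m, i, h, h)
  "mitahhtt" → prefix "mitahht" already present; 1 new (t)
  "aiimtm" → prefix "aiimtm" already present; 0 new (none)
  "miihhh" → prefix "miihh" already present; 1 new (h)
  "miahtahh" → prefix "mia" already present; 5 new (h, t, a, h, h)
Total nodes = 7 + 8 + 3 + 5 + 0 + 5 + 2 + 4 + 4 + 1 + 0 + 1 + 5 = 45

45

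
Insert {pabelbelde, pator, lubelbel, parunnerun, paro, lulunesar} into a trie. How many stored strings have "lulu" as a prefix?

Walk to "lulu"; the words in its subtree are exactly those with that prefix.
Matches: "lulunesar"
Count: 1

1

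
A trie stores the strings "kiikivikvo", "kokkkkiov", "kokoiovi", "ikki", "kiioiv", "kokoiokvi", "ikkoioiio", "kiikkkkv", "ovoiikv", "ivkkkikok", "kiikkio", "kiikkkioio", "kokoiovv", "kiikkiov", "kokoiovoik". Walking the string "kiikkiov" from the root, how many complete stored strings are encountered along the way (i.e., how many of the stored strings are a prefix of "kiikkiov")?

Traverse "kiikkiov" character by character; count nodes along the way that are marked as word ends.
Prefixes of the query that are stored words: "kiikkio", "kiikkiov"
Count: 2

2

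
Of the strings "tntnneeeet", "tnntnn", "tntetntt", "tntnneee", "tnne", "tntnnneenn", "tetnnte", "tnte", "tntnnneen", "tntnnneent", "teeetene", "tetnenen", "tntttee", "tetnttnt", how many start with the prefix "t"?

Filter for entries beginning with "t":
Matches: "teeetene", "tetnenen", "tetnnte", "tetnttnt", "tnne", "tnntnn", "tnte", "tntetntt", "tntnneee", "tntnneeeet", "tntnnneen", "tntnnneenn", "tntnnneent", "tntttee"
Count: 14

14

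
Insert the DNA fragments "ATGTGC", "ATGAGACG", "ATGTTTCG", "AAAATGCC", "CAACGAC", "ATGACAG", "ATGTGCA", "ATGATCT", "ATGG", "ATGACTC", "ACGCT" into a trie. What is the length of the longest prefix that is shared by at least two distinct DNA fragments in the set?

Equivalently: take the maximum, over all pairs, of their longest common prefix length.
e.g. "ATGTGC" and "ATGTGCA" share the prefix "ATGTGC" of length 6; no pair shares a longer one.
Longest shared-prefix length: 6

6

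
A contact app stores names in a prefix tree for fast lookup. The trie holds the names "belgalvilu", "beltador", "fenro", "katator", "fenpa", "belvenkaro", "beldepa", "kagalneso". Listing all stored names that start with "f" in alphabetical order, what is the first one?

Words with prefix "f", in lexicographic order: "fenpa", "fenro"
Position 1: fenpa

fenpa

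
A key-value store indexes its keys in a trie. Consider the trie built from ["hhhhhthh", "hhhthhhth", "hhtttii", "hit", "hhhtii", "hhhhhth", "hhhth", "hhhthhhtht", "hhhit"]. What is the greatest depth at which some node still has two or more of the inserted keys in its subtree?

9

Look for the deepest trie node that still has at least two words in its subtree.
"hhhthhhth" and "hhhthhhtht" agree on "hhhthhhth" (9 characters) before diverging; nothing deeper is shared.
Longest shared-prefix length: 9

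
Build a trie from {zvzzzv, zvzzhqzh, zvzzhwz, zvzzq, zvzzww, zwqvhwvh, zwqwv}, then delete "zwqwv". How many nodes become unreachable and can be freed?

A node on "zwqwv"'s path can go only if nothing else ends at it or branches off below it.
The suffix "wv" (2 nodes) is used only by "zwqwv"; the node for "zwq" still has the child "v", so pruning stops there.
Nodes removed: 2

2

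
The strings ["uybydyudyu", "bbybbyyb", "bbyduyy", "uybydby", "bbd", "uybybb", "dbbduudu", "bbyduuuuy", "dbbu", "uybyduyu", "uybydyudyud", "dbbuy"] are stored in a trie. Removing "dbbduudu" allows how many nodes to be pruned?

After clearing the end-marker at "dbbduudu", prune upward until reaching a node still needed by another word.
The suffix "duudu" (5 nodes) is used only by "dbbduudu"; the node for "dbb" still has the child "u", so pruning stops there.
Nodes removed: 5

5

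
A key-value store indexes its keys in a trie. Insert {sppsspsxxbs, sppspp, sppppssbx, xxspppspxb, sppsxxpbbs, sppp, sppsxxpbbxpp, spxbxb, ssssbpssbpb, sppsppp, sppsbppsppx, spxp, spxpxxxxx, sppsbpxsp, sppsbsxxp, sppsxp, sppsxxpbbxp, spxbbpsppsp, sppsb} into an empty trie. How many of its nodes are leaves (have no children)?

14

Leaves are exactly the stored words that no other stored word extends.
Those words: "sppppssbx", "sppsbppsppx", "sppsbpxsp", "sppsbsxxp", "sppsppp", "sppsspsxxbs", "sppsxp", "sppsxxpbbs", "sppsxxpbbxpp", "spxbbpsppsp", "spxbxb", "spxpxxxxx", "ssssbpssbpb", "xxspppspxb"
Leaf count: 14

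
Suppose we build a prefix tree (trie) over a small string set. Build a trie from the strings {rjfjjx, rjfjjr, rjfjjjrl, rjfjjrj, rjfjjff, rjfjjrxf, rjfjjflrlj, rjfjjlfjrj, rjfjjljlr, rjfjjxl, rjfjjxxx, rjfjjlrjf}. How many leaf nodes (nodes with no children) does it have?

10

Leaves are exactly the stored words that no other stored word extends.
Those words: "rjfjjff", "rjfjjflrlj", "rjfjjjrl", "rjfjjlfjrj", "rjfjjljlr", "rjfjjlrjf", "rjfjjrj", "rjfjjrxf", "rjfjjxl", "rjfjjxxx"
Leaf count: 10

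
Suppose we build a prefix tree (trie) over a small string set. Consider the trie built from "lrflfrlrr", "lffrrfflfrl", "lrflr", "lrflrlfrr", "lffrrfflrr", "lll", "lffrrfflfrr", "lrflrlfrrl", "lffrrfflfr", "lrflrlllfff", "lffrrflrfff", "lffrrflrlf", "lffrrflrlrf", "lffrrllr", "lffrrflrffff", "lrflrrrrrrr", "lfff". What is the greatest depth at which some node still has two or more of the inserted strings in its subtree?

Look for the deepest trie node that still has at least two words in its subtree.
e.g. "lffrrflrfff" and "lffrrflrffff" share the prefix "lffrrflrfff" of length 11; no pair shares a longer one.
Longest shared-prefix length: 11

11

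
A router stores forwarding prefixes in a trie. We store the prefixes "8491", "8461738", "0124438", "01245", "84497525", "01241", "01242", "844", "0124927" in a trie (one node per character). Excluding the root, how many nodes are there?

28

Trie structure (* marks end of a word):
(root)
├─ 0
│  └─ 1
│     └─ 2
│        └─ 4
│           ├─ 1 *
│           ├─ 2 *
│           ├─ 4
│           │  └─ 3
│           │     └─ 8 *
│           ├─ 5 *
│           └─ 9
│              └─ 2
│                 └─ 7 *
└─ 8
   └─ 4
      ├─ 4 *
      │  └─ 9
      │     └─ 7
      │        └─ 5
      │           └─ 2
      │              └─ 5 *
      ├─ 6
      │  └─ 1
      │     └─ 7
      │        └─ 3
      │           └─ 8 *
      └─ 9
         └─ 1 *
Counting every labelled node above: 28.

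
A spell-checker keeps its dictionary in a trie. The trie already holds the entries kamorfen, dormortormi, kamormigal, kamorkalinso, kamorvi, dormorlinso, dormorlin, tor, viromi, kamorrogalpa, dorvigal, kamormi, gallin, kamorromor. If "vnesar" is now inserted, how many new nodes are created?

5

"v" is already a path in the trie; the remaining "nesar" must be added.
Each of the 5 remaining characters creates one node.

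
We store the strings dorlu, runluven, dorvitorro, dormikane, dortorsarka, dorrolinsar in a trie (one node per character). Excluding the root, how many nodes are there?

42

Insert word by word; a character creates a node only if that edge doesn't already exist:
  "dorlu" → 5 new (d, o, r, l, u)
  "runluven" → 8 new (r, u, n, l, u, v, e, n)
  "dorvitorro" → prefix "dor" already present; 7 new (v, i, t, o, r, r, o)
  "dormikane" → prefix "dor" already present; 6 new (m, i, k, a, n, e)
  "dortorsarka" → prefix "dor" already present; 8 new (t, o, r, s, a, r, k, a)
  "dorrolinsar" → prefix "dor" already present; 8 new (r, o, l, i, n, s, a, r)
Total nodes = 5 + 8 + 7 + 6 + 8 + 8 = 42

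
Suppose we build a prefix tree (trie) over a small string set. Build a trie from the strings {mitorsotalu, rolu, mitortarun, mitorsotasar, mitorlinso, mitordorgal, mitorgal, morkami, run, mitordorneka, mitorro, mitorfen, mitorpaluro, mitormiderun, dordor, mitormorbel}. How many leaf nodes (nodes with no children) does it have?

16

A leaf is a node with no children — equivalently, the end of a word that is not a proper prefix of any other stored word.
Those words: "dordor", "mitordorgal", "mitordorneka", "mitorfen", "mitorgal", "mitorlinso", "mitormiderun", "mitormorbel", "mitorpaluro", "mitorro", "mitorsotalu", "mitorsotasar", "mitortarun", "morkami", "rolu", "run"
Leaf count: 16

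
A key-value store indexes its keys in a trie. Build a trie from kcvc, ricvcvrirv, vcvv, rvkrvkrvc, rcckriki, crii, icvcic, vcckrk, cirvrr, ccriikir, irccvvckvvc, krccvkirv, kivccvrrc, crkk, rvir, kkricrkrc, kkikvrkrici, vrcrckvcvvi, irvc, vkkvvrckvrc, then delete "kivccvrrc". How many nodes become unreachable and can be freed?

8

After clearing the end-marker at "kivccvrrc", prune upward until reaching a node still needed by another word.
The suffix "ivccvrrc" (8 nodes) is used only by "kivccvrrc"; the node for "k" still has the child "c", so pruning stops there.
Nodes removed: 8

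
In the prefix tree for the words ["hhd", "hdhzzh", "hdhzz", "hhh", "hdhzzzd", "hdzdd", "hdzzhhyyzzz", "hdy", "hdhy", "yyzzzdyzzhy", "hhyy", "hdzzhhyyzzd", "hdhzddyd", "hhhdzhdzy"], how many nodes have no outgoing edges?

12

A leaf is a node with no children — equivalently, the end of a word that is not a proper prefix of any other stored word.
Those words: "hdhy", "hdhzddyd", "hdhzzh", "hdhzzzd", "hdy", "hdzdd", "hdzzhhyyzzd", "hdzzhhyyzzz", "hhd", "hhhdzhdzy", "hhyy", "yyzzzdyzzhy"
Leaf count: 12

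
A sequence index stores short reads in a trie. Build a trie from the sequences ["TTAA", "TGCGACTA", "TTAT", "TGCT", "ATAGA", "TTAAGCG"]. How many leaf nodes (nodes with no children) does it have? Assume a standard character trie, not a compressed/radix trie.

5

A leaf is a node with no children — equivalently, the end of a word that is not a proper prefix of any other stored word.
Those words: "ATAGA", "TGCGACTA", "TGCT", "TTAAGCG", "TTAT"
Leaf count: 5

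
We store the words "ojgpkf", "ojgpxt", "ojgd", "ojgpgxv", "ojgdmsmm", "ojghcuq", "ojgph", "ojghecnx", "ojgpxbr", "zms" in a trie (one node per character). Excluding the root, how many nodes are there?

Insert word by word; a character creates a node only if that edge doesn't already exist:
  "ojgpkf" → 6 new (o, j, g, p, k, f)
  "ojgpxt" → prefix "ojgp" already present; 2 new (x, t)
  "ojgd" → prefix "ojg" already present; 1 new (d)
  "ojgpgxv" → prefix "ojgp" already present; 3 new (g, x, v)
  "ojgdmsmm" → prefix "ojgd" already present; 4 new (m, s, m, m)
  "ojghcuq" → prefix "ojg" already present; 4 new (h, c, u, q)
  "ojgph" → prefix "ojgp" already present; 1 new (h)
  "ojghecnx" → prefix "ojgh" already present; 4 new (e, c, n, x)
  "ojgpxbr" → prefix "ojgpx" already present; 2 new (b, r)
  "zms" → 3 new (z, m, s)
Total nodes = 6 + 2 + 1 + 3 + 4 + 4 + 1 + 4 + 2 + 3 = 30

30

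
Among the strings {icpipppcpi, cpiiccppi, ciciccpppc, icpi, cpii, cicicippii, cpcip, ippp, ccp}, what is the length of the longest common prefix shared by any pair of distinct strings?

The deepest shared node is where two words last agree before diverging.
"ciciccpppc" and "cicicippii" agree on "cicic" (5 characters) before diverging; nothing deeper is shared.
Longest shared-prefix length: 5

5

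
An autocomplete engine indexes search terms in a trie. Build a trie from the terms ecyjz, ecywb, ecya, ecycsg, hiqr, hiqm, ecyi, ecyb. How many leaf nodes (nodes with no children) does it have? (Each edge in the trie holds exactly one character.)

Leaves are exactly the stored words that no other stored word extends.
Those words: "ecya", "ecyb", "ecycsg", "ecyi", "ecyjz", "ecywb", "hiqm", "hiqr"
Leaf count: 8

8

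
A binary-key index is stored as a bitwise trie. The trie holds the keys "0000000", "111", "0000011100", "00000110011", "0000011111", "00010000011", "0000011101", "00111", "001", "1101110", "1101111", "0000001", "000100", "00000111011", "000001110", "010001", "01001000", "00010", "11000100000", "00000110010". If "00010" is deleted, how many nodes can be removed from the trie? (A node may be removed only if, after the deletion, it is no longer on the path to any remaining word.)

0

Walk "00010" from the leaf back toward the root, removing each node that no remaining word uses.
Every node on "00010" is still needed (e.g. by "00010000011"), so nothing is freed.
Nodes removed: 0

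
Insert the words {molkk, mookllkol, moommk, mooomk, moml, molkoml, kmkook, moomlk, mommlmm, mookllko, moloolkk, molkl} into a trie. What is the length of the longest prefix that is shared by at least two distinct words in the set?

The deepest shared node is where two words last agree before diverging.
e.g. "mookllko" and "mookllkol" share the prefix "mookllko" of length 8; no pair shares a longer one.
Longest shared-prefix length: 8

8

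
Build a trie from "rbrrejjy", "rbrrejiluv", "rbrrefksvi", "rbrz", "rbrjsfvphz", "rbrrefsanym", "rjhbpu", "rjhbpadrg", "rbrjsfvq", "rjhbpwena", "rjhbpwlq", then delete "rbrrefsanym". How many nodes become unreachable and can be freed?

5

A node on "rbrrefsanym"'s path can go only if nothing else ends at it or branches off below it.
The suffix "sanym" (5 nodes) is used only by "rbrrefsanym"; the node for "rbrref" still has the child "k", so pruning stops there.
Nodes removed: 5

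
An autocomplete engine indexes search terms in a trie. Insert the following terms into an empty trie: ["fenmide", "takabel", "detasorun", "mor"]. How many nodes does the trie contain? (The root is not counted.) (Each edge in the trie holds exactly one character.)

For each word, the new-node count is its length minus the longest prefix already in the trie:
  "fenmide" → 7 new (f, e, n, m, i, d, e)
  "takabel" → 7 new (t, a, k, a, b, e, l)
  "detasorun" → 9 new (d, e, t, a, s, o, r, u, n)
  "mor" → 3 new (m, o, r)
Total nodes = 7 + 7 + 9 + 3 = 26

26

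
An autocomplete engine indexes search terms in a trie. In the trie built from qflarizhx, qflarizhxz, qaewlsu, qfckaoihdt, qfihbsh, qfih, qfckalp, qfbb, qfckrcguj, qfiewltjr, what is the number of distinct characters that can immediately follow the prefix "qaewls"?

Walk "qaewls" from the root, arriving at one node.
Distinct next characters after "qaewls": u.
That node has 1 child edge.

1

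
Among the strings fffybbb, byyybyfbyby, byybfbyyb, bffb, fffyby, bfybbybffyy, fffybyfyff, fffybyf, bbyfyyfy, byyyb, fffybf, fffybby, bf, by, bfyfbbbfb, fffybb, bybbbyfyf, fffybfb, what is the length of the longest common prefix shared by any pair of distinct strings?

Look for the deepest trie node that still has at least two words in its subtree.
"fffybyf" and "fffybyfyff" agree on "fffybyf" (7 characters) before diverging; nothing deeper is shared.
Longest shared-prefix length: 7

7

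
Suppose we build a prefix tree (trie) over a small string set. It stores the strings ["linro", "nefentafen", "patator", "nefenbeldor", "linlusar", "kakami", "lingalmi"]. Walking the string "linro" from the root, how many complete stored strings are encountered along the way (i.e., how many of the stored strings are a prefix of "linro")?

1

Traverse "linro" character by character; count nodes along the way that are marked as word ends.
Prefixes of the query that are stored words: "linro"
Count: 1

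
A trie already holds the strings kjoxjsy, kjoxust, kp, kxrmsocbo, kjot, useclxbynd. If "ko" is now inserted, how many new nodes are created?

"k" is already a path in the trie; the remaining "o" must be added.
New nodes needed: |"ko"| − 1 = 2 − 1 = 1.

1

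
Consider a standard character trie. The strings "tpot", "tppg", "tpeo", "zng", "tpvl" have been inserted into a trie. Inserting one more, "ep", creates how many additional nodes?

No existing word starts with "e", so every character of "ep" needs a new node.
2 − 0 = 2 new nodes.

2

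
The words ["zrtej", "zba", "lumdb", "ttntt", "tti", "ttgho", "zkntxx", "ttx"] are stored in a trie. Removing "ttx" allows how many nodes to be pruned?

1

A node on "ttx"'s path can go only if nothing else ends at it or branches off below it.
The suffix "x" (1 node) is used only by "ttx"; the node for "tt" still has the child "n", so pruning stops there.
Nodes removed: 1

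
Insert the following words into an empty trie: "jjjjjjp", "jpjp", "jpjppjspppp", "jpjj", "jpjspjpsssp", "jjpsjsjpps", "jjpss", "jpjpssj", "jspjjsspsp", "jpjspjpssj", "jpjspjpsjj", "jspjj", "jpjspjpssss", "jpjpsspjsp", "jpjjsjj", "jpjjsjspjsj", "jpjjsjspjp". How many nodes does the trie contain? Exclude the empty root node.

64

Insert word by word; a character creates a node only if that edge doesn't already exist:
  "jjjjjjp" → 7 new (j, j, j, j, j, j, p)
  "jpjp" → prefix "j" already present; 3 new (p, j, p)
  "jpjppjspppp" → prefix "jpjp" already present; 7 new (p, j, s, p, p, p, p)
  "jpjj" → prefix "jpj" already present; 1 new (j)
  "jpjspjpsssp" → prefix "jpj" already present; 8 new (s, p, j, p, s, s, s, p)
  "jjpsjsjpps" → prefix "jj" already present; 8 new (p, s, j, s, j, p, p, s)
  "jjpss" → prefix "jjps" already present; 1 new (s)
  "jpjpssj" → prefix "jpjp" already present; 3 new (s, s, j)
  "jspjjsspsp" → prefix "j" already present; 9 new (s, p, j, j, s, s, p, s, p)
  "jpjspjpssj" → prefix "jpjspjpss" already present; 1 new (j)
  "jpjspjpsjj" → prefix "jpjspjps" already present; 2 new (j, j)
  "jspjj" → prefix "jspjj" already present; 0 new (none)
  "jpjspjpssss" → prefix "jpjspjpsss" already present; 1 new (s)
  "jpjpsspjsp" → prefix "jpjpss" already present; 4 new (p, j, s, p)
  "jpjjsjj" → prefix "jpjj" already present; 3 new (s, j, j)
  "jpjjsjspjsj" → prefix "jpjjsj" already present; 5 new (s, p, j, s, j)
  "jpjjsjspjp" → prefix "jpjjsjspj" already present; 1 new (p)
Total nodes = 7 + 3 + 7 + 1 + 8 + 8 + 1 + 3 + 9 + 1 + 2 + 0 + 1 + 4 + 3 + 5 + 1 = 64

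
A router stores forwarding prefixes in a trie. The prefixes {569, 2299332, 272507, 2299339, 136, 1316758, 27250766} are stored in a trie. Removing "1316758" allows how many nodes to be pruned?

5

After clearing the end-marker at "1316758", prune upward until reaching a node still needed by another word.
The suffix "16758" (5 nodes) is used only by "1316758"; the node for "13" still has the child "6", so pruning stops there.
Nodes removed: 5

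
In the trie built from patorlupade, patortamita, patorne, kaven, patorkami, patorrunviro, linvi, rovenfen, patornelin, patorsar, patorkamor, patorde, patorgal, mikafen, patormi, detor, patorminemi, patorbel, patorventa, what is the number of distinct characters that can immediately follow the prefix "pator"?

Follow the path "pator" to its node, then look at its outgoing edges.
Distinct next characters after "pator": b, d, g, k, l, m, n, r, s, t, v.
That node has 11 child edges.

11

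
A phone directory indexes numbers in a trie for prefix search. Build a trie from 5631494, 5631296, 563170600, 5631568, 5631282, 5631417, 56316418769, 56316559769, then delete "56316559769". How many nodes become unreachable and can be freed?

6

Walk "56316559769" from the leaf back toward the root, removing each node that no remaining word uses.
The suffix "559769" (6 nodes) is used only by "56316559769"; the node for "56316" still has the child "4", so pruning stops there.
Nodes removed: 6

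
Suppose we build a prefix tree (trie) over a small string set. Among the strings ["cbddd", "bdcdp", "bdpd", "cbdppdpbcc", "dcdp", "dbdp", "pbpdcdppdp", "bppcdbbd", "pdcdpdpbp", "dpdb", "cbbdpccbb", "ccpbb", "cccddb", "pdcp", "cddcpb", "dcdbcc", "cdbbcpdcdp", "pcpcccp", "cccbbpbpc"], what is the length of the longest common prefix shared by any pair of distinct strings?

3

Equivalently: take the maximum, over all pairs, of their longest common prefix length.
"cbddd" and "cbdppdpbcc" agree on "cbd" (3 characters) before diverging; nothing deeper is shared.
Longest shared-prefix length: 3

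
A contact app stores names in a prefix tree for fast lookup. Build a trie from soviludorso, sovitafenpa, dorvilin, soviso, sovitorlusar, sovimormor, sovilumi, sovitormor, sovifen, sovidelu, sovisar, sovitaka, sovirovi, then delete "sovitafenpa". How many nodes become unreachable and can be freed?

A node on "sovitafenpa"'s path can go only if nothing else ends at it or branches off below it.
The suffix "fenpa" (5 nodes) is used only by "sovitafenpa"; the node for "sovita" still has the child "k", so pruning stops there.
Nodes removed: 5

5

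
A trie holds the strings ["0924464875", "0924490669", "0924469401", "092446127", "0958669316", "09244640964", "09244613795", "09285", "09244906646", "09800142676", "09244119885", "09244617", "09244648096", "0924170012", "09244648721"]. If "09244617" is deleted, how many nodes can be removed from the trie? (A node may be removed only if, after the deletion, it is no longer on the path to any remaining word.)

Walk "09244617" from the leaf back toward the root, removing each node that no remaining word uses.
The suffix "7" (1 node) is used only by "09244617"; the node for "0924461" still has the child "2", so pruning stops there.
Nodes removed: 1

1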